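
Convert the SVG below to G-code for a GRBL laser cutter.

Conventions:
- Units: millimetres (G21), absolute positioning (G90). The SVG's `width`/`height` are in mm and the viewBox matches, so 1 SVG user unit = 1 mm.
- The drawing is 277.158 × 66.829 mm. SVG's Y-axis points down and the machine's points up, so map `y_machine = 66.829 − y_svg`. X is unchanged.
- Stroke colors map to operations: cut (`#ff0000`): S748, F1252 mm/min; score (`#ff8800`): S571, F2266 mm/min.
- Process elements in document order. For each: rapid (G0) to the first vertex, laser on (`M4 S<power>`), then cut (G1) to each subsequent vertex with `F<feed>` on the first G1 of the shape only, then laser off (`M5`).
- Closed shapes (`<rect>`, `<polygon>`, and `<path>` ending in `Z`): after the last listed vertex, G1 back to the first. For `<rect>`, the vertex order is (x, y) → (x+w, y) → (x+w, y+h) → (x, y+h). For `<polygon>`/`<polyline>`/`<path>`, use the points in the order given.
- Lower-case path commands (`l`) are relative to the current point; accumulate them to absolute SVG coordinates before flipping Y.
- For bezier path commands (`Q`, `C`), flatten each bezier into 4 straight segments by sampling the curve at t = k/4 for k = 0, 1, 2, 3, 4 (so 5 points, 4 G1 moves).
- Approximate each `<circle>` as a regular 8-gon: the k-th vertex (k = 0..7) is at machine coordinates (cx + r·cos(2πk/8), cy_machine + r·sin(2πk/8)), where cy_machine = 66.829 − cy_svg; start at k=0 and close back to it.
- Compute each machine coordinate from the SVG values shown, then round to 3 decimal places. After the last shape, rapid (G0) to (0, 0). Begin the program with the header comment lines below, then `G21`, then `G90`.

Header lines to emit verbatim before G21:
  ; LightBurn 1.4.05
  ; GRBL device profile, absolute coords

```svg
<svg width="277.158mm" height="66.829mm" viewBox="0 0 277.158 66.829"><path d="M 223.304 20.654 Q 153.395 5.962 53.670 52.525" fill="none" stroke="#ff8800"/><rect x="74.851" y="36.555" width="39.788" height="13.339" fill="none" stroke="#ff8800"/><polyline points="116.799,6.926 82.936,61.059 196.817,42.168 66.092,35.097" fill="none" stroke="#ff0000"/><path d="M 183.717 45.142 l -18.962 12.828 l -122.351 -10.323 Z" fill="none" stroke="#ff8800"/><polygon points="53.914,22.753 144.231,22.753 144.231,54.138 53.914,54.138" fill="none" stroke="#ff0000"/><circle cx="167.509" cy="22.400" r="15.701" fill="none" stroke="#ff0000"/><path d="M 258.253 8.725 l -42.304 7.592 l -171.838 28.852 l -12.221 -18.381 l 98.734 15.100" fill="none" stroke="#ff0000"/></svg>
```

1 u = 1 mm; y_m = 66.829 − y.

[1] `<path>` quadratic bezier, #ff8800→score S571 F2266: (223.304,46.175) → (186.486,49.693) → (145.941,45.553) → (101.669,33.757) → (53.670,14.304)

[2] `<rect>` rectangle, #ff8800→score S571 F2266: (74.851,30.274) → (114.639,30.274) → (114.639,16.935) → (74.851,16.935) → (74.851,30.274) (closed)

[3] `<polyline>` open polyline, #ff0000→cut S748 F1252: (116.799,59.903) → (82.936,5.770) → (196.817,24.661) → (66.092,31.732)

[4] `<path>` closed polygon, #ff8800→score S571 F2266: (183.717,21.687) → (164.755,8.859) → (42.404,19.182) → (183.717,21.687) (closed)

[5] `<polygon>` rectangle, #ff0000→cut S748 F1252: (53.914,44.076) → (144.231,44.076) → (144.231,12.691) → (53.914,12.691) → (53.914,44.076) (closed)

[6] `<circle>` circle, #ff0000→cut S748 F1252: (183.210,44.429) → (178.611,55.531) → (167.509,60.130) → (156.407,55.531) → (151.808,44.429) → (156.407,33.327) → (167.509,28.728) → (178.611,33.327) → (183.210,44.429) (closed)

[7] `<path>` open polyline, #ff0000→cut S748 F1252: (258.253,58.104) → (215.949,50.512) → (44.111,21.660) → (31.890,40.041) → (130.624,24.941)

; LightBurn 1.4.05
; GRBL device profile, absolute coords
G21
G90
G0 X223.304 Y46.175
M4 S571
G1 X186.486 Y49.693 F2266
G1 X145.941 Y45.553
G1 X101.669 Y33.757
G1 X53.670 Y14.304
M5
G0 X74.851 Y30.274
M4 S571
G1 X114.639 Y30.274 F2266
G1 X114.639 Y16.935
G1 X74.851 Y16.935
G1 X74.851 Y30.274
M5
G0 X116.799 Y59.903
M4 S748
G1 X82.936 Y5.770 F1252
G1 X196.817 Y24.661
G1 X66.092 Y31.732
M5
G0 X183.717 Y21.687
M4 S571
G1 X164.755 Y8.859 F2266
G1 X42.404 Y19.182
G1 X183.717 Y21.687
M5
G0 X53.914 Y44.076
M4 S748
G1 X144.231 Y44.076 F1252
G1 X144.231 Y12.691
G1 X53.914 Y12.691
G1 X53.914 Y44.076
M5
G0 X183.210 Y44.429
M4 S748
G1 X178.611 Y55.531 F1252
G1 X167.509 Y60.130
G1 X156.407 Y55.531
G1 X151.808 Y44.429
G1 X156.407 Y33.327
G1 X167.509 Y28.728
G1 X178.611 Y33.327
G1 X183.210 Y44.429
M5
G0 X258.253 Y58.104
M4 S748
G1 X215.949 Y50.512 F1252
G1 X44.111 Y21.660
G1 X31.890 Y40.041
G1 X130.624 Y24.941
M5
G0 X0.000 Y0.000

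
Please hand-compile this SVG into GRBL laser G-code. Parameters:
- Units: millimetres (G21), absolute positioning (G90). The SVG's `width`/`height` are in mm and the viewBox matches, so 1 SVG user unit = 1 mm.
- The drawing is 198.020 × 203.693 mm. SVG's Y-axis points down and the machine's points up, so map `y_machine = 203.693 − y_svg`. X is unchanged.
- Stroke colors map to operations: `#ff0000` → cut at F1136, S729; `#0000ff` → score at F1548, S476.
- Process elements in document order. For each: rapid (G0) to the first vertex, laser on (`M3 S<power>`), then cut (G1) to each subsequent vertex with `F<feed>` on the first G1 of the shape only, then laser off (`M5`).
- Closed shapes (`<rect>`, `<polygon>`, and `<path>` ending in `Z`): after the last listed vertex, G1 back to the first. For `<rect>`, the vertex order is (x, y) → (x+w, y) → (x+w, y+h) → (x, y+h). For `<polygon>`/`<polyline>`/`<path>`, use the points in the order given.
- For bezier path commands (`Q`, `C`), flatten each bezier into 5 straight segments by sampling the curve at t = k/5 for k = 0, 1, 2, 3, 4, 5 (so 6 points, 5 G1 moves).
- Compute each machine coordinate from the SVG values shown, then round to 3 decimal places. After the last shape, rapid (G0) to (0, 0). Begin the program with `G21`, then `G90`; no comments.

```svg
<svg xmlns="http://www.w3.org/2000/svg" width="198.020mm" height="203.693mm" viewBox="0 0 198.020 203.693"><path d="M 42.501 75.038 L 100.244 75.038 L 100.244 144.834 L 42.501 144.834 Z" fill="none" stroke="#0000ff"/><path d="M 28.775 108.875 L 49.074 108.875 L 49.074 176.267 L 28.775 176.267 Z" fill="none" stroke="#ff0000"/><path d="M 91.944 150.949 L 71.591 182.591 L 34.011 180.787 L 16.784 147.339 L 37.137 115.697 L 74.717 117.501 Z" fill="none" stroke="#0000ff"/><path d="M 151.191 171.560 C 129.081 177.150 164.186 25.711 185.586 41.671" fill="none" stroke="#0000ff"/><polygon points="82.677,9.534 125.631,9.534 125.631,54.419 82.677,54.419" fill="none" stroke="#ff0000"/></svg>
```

viewBox `0 0 198.020 203.693` with mm width/height → 1 unit = 1 mm. Flip: y_m = 203.693 − y_svg.

**Shape 1** — `<path>` rectangle, stroke `#0000ff` → score (S476, F1548). Machine vertices: (42.501,128.655) → (100.244,128.655) → (100.244,58.859) → (42.501,58.859) → (42.501,128.655). Closed: final G1 returns to the first vertex.

**Shape 2** — `<path>` rectangle, stroke `#ff0000` → cut (S729, F1136). Machine vertices: (28.775,94.818) → (49.074,94.818) → (49.074,27.426) → (28.775,27.426) → (28.775,94.818). Closed: final G1 returns to the first vertex.

**Shape 3** — `<path>` regular polygon, stroke `#0000ff` → score (S476, F1548). Machine vertices: (91.944,52.744) → (71.591,21.102) → (34.011,22.906) → (16.784,56.354) → (37.137,87.996) → (74.717,86.192) → (91.944,52.744). Closed: final G1 returns to the first vertex.

**Shape 4** — `<path>` cubic bezier, stroke `#0000ff` → score (S476, F1548). Control points (SVG): P0=(151.191,171.560), P1=(129.081,177.150), P2=(164.186,25.711), P3=(185.586,41.671); sampled at t=k/5. Machine vertices: (151.191,32.133) → (144.223,45.027) → (147.583,80.036) → (157.866,121.586) → (171.669,154.106) → (185.586,162.022). Open path.

**Shape 5** — `<polygon>` rectangle, stroke `#ff0000` → cut (S729, F1136). Machine vertices: (82.677,194.159) → (125.631,194.159) → (125.631,149.274) → (82.677,149.274) → (82.677,194.159). Closed: final G1 returns to the first vertex.

G21
G90
G0 X42.501 Y128.655
M3 S476
G1 X100.244 Y128.655 F1548
G1 X100.244 Y58.859
G1 X42.501 Y58.859
G1 X42.501 Y128.655
M5
G0 X28.775 Y94.818
M3 S729
G1 X49.074 Y94.818 F1136
G1 X49.074 Y27.426
G1 X28.775 Y27.426
G1 X28.775 Y94.818
M5
G0 X91.944 Y52.744
M3 S476
G1 X71.591 Y21.102 F1548
G1 X34.011 Y22.906
G1 X16.784 Y56.354
G1 X37.137 Y87.996
G1 X74.717 Y86.192
G1 X91.944 Y52.744
M5
G0 X151.191 Y32.133
M3 S476
G1 X144.223 Y45.027 F1548
G1 X147.583 Y80.036
G1 X157.866 Y121.586
G1 X171.669 Y154.106
G1 X185.586 Y162.022
M5
G0 X82.677 Y194.159
M3 S729
G1 X125.631 Y194.159 F1136
G1 X125.631 Y149.274
G1 X82.677 Y149.274
G1 X82.677 Y194.159
M5
G0 X0.000 Y0.000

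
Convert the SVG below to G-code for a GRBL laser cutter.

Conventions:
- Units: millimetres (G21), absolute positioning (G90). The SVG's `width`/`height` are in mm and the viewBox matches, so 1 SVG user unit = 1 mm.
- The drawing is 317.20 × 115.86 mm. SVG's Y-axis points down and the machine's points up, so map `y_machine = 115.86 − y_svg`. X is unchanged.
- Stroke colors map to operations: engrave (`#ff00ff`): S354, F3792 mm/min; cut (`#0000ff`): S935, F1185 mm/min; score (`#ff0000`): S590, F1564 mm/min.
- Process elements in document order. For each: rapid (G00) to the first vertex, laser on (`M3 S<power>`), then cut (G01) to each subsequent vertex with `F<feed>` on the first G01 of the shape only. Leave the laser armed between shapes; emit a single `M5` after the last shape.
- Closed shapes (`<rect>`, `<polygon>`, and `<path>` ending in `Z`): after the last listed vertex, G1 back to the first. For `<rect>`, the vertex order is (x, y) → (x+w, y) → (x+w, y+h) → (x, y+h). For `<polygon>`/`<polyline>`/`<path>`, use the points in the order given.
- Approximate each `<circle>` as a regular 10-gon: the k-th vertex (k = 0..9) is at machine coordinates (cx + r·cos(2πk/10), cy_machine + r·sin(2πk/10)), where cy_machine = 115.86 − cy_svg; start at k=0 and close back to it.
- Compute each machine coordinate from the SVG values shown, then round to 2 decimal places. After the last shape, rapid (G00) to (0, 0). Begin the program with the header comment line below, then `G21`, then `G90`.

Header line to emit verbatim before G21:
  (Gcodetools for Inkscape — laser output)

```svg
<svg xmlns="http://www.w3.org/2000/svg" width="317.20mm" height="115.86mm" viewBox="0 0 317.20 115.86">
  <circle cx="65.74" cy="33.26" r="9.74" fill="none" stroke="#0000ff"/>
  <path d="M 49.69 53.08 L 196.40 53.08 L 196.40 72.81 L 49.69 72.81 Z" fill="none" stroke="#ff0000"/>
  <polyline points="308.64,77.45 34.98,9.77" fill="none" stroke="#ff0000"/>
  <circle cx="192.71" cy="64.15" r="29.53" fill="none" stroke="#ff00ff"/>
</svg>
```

(Gcodetools for Inkscape — laser output)
G21
G90
G00 X75.48 Y82.60
M3 S935
G01 X73.62 Y88.33 F1185
G01 X68.75 Y91.86
G01 X62.73 Y91.86
G01 X57.86 Y88.33
G01 X56.00 Y82.60
G01 X57.86 Y76.87
G01 X62.73 Y73.34
G01 X68.75 Y73.34
G01 X73.62 Y76.87
G01 X75.48 Y82.60
G00 X49.69 Y62.78
M3 S590
G01 X196.40 Y62.78 F1564
G01 X196.40 Y43.05
G01 X49.69 Y43.05
G01 X49.69 Y62.78
G00 X308.64 Y38.41
M3 S590
G01 X34.98 Y106.09 F1564
G00 X222.24 Y51.71
M3 S354
G01 X216.60 Y69.07 F3792
G01 X201.84 Y79.79
G01 X183.58 Y79.79
G01 X168.82 Y69.07
G01 X163.18 Y51.71
G01 X168.82 Y34.35
G01 X183.58 Y23.63
G01 X201.84 Y23.63
G01 X216.60 Y34.35
G01 X222.24 Y51.71
M5
G00 X0.00 Y0.00

1 u = 1 mm; y_m = 115.86 − y.

[1] `<circle>` circle, #0000ff→cut S935 F1185: (75.48,82.60) → (73.62,88.33) → (68.75,91.86) → (62.73,91.86) → (57.86,88.33) → (56.00,82.60) → (57.86,76.87) → (62.73,73.34) → (68.75,73.34) → (73.62,76.87) → (75.48,82.60) (closed)

[2] `<path>` rectangle, #ff0000→score S590 F1564: (49.69,62.78) → (196.40,62.78) → (196.40,43.05) → (49.69,43.05) → (49.69,62.78) (closed)

[3] `<polyline>` line segment, #ff0000→score S590 F1564: (308.64,38.41) → (34.98,106.09)

[4] `<circle>` circle, #ff00ff→engrave S354 F3792: (222.24,51.71) → (216.60,69.07) → (201.84,79.79) → (183.58,79.79) → (168.82,69.07) → (163.18,51.71) → (168.82,34.35) → (183.58,23.63) → (201.84,23.63) → (216.60,34.35) → (222.24,51.71) (closed)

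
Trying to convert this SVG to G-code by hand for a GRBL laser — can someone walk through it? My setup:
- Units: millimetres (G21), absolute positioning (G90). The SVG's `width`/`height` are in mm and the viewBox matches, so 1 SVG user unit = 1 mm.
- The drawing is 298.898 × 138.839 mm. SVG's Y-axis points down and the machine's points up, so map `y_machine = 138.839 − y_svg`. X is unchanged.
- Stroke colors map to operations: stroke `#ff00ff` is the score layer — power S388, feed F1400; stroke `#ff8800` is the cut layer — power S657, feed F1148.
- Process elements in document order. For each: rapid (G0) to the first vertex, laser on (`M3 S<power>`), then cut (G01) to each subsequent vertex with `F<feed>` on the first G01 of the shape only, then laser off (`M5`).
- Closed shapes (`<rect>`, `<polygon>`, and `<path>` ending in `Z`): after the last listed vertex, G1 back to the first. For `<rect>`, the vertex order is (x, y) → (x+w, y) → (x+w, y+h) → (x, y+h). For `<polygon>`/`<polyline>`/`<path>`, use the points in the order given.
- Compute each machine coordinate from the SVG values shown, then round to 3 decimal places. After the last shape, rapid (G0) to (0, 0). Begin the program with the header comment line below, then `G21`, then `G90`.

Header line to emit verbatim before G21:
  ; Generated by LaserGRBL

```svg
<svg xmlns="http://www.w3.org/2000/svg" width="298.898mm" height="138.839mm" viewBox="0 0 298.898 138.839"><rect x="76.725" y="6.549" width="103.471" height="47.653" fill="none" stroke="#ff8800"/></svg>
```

; Generated by LaserGRBL
G21
G90
G0 X76.725 Y132.290
M3 S657
G01 X180.196 Y132.290 F1148
G01 X180.196 Y84.637
G01 X76.725 Y84.637
G01 X76.725 Y132.290
M5
G0 X0.000 Y0.000

1 u = 1 mm; y_m = 138.839 − y.

[1] `<rect>` rectangle, #ff8800→cut S657 F1148: (76.725,132.290) → (180.196,132.290) → (180.196,84.637) → (76.725,84.637) → (76.725,132.290) (closed)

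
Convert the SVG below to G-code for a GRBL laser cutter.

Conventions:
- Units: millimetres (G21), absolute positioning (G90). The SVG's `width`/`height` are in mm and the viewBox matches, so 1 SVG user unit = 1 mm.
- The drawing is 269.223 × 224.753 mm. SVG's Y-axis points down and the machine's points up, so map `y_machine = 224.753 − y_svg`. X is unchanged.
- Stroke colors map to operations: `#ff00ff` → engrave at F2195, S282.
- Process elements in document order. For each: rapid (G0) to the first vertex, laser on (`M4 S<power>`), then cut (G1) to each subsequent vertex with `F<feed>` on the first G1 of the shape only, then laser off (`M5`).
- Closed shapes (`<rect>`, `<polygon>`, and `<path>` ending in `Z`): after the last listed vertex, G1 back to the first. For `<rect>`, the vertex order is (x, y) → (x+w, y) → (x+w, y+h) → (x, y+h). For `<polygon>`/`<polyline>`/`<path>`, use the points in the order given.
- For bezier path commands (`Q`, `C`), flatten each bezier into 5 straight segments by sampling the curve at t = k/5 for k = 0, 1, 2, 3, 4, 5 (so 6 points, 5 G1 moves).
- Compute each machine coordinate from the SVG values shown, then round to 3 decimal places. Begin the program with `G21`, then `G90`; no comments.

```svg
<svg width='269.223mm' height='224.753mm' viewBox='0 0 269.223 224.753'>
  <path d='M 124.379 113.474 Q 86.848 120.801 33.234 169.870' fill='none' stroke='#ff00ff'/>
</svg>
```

1 u = 1 mm; y_m = 224.753 − y.

[1] `<path>` quadratic bezier, #ff00ff→engrave S282 F2195: (124.379,111.279) → (108.723,106.679) → (91.781,98.739) → (73.552,87.459) → (54.036,72.841) → (33.234,54.883)

G21
G90
G0 X124.379 Y111.279
M4 S282
G1 X108.723 Y106.679 F2195
G1 X91.781 Y98.739
G1 X73.552 Y87.459
G1 X54.036 Y72.841
G1 X33.234 Y54.883
M5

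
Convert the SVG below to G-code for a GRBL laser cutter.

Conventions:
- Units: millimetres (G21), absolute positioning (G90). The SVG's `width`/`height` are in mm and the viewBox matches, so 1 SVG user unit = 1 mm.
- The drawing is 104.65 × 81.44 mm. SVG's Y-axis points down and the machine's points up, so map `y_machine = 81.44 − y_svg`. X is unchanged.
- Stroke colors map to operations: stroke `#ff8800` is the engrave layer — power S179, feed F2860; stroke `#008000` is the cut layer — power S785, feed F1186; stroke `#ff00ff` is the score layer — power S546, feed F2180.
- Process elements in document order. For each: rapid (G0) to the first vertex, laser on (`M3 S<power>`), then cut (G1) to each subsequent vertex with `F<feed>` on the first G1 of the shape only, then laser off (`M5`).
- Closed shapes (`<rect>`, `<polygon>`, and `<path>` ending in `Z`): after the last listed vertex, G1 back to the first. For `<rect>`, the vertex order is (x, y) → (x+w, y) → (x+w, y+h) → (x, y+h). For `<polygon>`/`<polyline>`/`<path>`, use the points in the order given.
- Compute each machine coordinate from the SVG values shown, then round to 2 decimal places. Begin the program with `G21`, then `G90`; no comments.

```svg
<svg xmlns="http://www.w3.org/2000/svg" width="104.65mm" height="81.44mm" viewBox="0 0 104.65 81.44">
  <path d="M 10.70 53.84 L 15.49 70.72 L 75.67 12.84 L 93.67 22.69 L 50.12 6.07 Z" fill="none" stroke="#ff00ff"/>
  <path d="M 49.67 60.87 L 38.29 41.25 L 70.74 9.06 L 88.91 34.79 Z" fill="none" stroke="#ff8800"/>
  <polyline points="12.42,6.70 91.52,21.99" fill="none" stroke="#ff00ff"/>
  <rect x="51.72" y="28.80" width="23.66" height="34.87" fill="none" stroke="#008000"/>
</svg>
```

G21
G90
G0 X10.70 Y27.60
M3 S546
G1 X15.49 Y10.72 F2180
G1 X75.67 Y68.60
G1 X93.67 Y58.75
G1 X50.12 Y75.37
G1 X10.70 Y27.60
M5
G0 X49.67 Y20.57
M3 S179
G1 X38.29 Y40.19 F2860
G1 X70.74 Y72.38
G1 X88.91 Y46.65
G1 X49.67 Y20.57
M5
G0 X12.42 Y74.74
M3 S546
G1 X91.52 Y59.45 F2180
M5
G0 X51.72 Y52.64
M3 S785
G1 X75.38 Y52.64 F1186
G1 X75.38 Y17.77
G1 X51.72 Y17.77
G1 X51.72 Y52.64
M5

Since the viewBox matches the mm dimensions, user units are millimetres directly. The only transform is the Y-flip y_m = 81.44 − y_svg.

Shape 1 is a closed polygon drawn with `<path>`. Its stroke #ff00ff means score at S546, F2180. After flipping Y the toolpath is (10.70,27.60) → (15.49,10.72) → (75.67,68.60) → (93.67,58.75) → (50.12,75.37) → (10.70,27.60), returning to the start.

Shape 2 is a closed polygon drawn with `<path>`. Its stroke #ff8800 means engrave at S179, F2860. After flipping Y the toolpath is (49.67,20.57) → (38.29,40.19) → (70.74,72.38) → (88.91,46.65) → (49.67,20.57), returning to the start.

Shape 3 is a line segment drawn with `<polyline>`. Its stroke #ff00ff means score at S546, F2180. After flipping Y the toolpath is (12.42,74.74) → (91.52,59.45).

Shape 4 is a rectangle drawn with `<rect>`. Its stroke #008000 means cut at S785, F1186. After flipping Y the toolpath is (51.72,52.64) → (75.38,52.64) → (75.38,17.77) → (51.72,17.77) → (51.72,52.64), returning to the start.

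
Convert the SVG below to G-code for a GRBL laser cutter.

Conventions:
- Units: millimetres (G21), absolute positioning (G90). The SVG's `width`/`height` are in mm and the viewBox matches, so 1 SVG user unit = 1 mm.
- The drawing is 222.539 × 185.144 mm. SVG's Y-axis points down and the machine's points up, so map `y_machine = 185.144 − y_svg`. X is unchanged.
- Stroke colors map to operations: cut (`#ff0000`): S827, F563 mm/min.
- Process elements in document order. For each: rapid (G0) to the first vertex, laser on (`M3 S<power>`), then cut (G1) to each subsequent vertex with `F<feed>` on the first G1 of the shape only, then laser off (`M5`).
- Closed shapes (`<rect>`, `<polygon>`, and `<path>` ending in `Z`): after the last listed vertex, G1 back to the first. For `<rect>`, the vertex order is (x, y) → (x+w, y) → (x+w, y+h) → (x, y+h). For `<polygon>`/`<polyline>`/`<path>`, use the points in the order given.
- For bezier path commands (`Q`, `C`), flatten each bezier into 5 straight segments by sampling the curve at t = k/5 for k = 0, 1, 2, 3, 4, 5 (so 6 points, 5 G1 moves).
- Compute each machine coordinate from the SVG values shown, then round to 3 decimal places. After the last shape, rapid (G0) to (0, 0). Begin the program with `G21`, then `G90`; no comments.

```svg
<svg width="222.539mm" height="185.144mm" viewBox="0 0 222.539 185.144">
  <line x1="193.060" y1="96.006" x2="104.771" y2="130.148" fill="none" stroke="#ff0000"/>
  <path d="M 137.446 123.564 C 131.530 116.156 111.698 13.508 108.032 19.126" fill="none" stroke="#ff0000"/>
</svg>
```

G21
G90
G0 X193.060 Y89.138
M3 S827
G1 X104.771 Y54.996 F563
M5
G0 X137.446 Y61.580
M3 S827
G1 X132.467 Y75.826 F563
G1 X125.592 Y103.160
G1 X118.266 Y133.816
G1 X111.931 Y158.025
G1 X108.032 Y166.018
M5
G0 X0.000 Y0.000

Since the viewBox matches the mm dimensions, user units are millimetres directly. The only transform is the Y-flip y_m = 185.144 − y_svg.

Shape 1 is a line segment drawn with `<line>`. Its stroke #ff0000 means cut at S827, F563. After flipping Y the toolpath is (193.060,89.138) → (104.771,54.996).

Shape 2 is a cubic bezier drawn with `<path>`. Its stroke #ff0000 means cut at S827, F563. After flipping Y the toolpath is (137.446,61.580) → (132.467,75.826) → (125.592,103.160) → (118.266,133.816) → (111.931,158.025) → (108.032,166.018).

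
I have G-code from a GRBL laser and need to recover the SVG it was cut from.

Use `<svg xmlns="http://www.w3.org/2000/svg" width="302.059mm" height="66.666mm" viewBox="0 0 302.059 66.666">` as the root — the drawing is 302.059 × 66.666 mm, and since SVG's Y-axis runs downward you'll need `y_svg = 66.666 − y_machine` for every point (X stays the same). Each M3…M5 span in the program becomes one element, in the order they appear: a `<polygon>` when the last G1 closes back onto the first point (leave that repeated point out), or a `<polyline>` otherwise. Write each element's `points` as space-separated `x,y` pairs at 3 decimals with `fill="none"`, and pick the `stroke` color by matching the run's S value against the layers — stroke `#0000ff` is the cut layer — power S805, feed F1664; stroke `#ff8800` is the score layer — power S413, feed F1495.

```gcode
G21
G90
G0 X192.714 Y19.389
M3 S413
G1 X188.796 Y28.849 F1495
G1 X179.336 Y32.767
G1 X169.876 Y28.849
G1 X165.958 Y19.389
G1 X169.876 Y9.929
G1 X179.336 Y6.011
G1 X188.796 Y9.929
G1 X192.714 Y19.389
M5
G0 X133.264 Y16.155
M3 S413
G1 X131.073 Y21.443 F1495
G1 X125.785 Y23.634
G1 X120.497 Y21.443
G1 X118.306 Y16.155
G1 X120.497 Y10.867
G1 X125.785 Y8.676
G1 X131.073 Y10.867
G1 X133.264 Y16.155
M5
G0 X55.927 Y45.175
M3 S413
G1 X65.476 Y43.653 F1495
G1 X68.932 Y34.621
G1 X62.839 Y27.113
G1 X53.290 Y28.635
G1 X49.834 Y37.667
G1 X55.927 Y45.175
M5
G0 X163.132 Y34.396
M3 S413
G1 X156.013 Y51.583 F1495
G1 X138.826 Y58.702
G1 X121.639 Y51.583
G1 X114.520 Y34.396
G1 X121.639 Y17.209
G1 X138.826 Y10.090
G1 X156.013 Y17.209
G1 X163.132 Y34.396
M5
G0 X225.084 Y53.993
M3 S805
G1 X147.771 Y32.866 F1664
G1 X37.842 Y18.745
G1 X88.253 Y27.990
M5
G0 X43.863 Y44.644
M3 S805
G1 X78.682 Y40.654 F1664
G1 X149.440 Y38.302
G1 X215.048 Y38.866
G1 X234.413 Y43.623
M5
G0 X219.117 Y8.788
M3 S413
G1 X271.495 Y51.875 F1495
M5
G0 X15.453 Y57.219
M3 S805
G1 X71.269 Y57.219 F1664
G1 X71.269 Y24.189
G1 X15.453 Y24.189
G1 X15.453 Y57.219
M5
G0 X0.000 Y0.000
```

<svg xmlns="http://www.w3.org/2000/svg" width="302.059mm" height="66.666mm" viewBox="0 0 302.059 66.666">
  <polygon points="192.714,47.277 188.796,37.817 179.336,33.899 169.876,37.817 165.958,47.277 169.876,56.737 179.336,60.655 188.796,56.737" fill="none" stroke="#ff8800"/>
  <polygon points="133.264,50.511 131.073,45.223 125.785,43.032 120.497,45.223 118.306,50.511 120.497,55.799 125.785,57.990 131.073,55.799" fill="none" stroke="#ff8800"/>
  <polygon points="55.927,21.491 65.476,23.013 68.932,32.045 62.839,39.553 53.290,38.031 49.834,28.999" fill="none" stroke="#ff8800"/>
  <polygon points="163.132,32.270 156.013,15.083 138.826,7.964 121.639,15.083 114.520,32.270 121.639,49.457 138.826,56.576 156.013,49.457" fill="none" stroke="#ff8800"/>
  <polyline points="225.084,12.673 147.771,33.800 37.842,47.921 88.253,38.676" fill="none" stroke="#0000ff"/>
  <polyline points="43.863,22.022 78.682,26.012 149.440,28.364 215.048,27.800 234.413,23.043" fill="none" stroke="#0000ff"/>
  <polyline points="219.117,57.878 271.495,14.791" fill="none" stroke="#ff8800"/>
  <polygon points="15.453,9.447 71.269,9.447 71.269,42.477 15.453,42.477" fill="none" stroke="#0000ff"/>
</svg>

y_svg = 66.666 − y_m.

[1] S413→`#ff8800` (score); closed run; points: 192.714,47.277 188.796,37.817 179.336,33.899 169.876,37.817 165.958,47.277 169.876,56.737 179.336,60.655 188.796,56.737

[2] S413→`#ff8800` (score); closed run; points: 133.264,50.511 131.073,45.223 125.785,43.032 120.497,45.223 118.306,50.511 120.497,55.799 125.785,57.990 131.073,55.799

[3] S413→`#ff8800` (score); closed run; points: 55.927,21.491 65.476,23.013 68.932,32.045 62.839,39.553 53.290,38.031 49.834,28.999

[4] S413→`#ff8800` (score); closed run; points: 163.132,32.270 156.013,15.083 138.826,7.964 121.639,15.083 114.520,32.270 121.639,49.457 138.826,56.576 156.013,49.457

[5] S805→`#0000ff` (cut); open run; points: 225.084,12.673 147.771,33.800 37.842,47.921 88.253,38.676

[6] S805→`#0000ff` (cut); open run; points: 43.863,22.022 78.682,26.012 149.440,28.364 215.048,27.800 234.413,23.043

[7] S413→`#ff8800` (score); open run; points: 219.117,57.878 271.495,14.791

[8] S805→`#0000ff` (cut); closed run; points: 15.453,9.447 71.269,9.447 71.269,42.477 15.453,42.477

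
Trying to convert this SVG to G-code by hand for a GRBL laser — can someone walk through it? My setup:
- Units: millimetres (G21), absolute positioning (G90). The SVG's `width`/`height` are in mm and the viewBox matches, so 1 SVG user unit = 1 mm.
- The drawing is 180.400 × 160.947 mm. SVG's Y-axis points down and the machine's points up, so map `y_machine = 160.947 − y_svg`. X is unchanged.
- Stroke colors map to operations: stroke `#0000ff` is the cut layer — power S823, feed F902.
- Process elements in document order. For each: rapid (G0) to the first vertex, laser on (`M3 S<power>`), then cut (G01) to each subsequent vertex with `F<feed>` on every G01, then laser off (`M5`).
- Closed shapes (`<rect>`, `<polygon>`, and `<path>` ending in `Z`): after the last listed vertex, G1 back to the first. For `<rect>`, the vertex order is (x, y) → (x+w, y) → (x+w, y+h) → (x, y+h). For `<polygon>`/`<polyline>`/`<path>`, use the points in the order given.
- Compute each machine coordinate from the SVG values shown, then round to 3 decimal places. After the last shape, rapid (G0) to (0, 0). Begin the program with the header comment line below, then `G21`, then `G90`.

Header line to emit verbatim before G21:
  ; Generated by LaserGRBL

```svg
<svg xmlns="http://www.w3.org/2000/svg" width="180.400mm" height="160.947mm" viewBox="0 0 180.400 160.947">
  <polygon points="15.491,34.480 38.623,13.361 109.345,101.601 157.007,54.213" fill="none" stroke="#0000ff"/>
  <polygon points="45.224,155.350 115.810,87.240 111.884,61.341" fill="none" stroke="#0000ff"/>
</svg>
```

; Generated by LaserGRBL
G21
G90
G0 X15.491 Y126.467
M3 S823
G01 X38.623 Y147.586 F902
G01 X109.345 Y59.346 F902
G01 X157.007 Y106.734 F902
G01 X15.491 Y126.467 F902
M5
G0 X45.224 Y5.597
M3 S823
G01 X115.810 Y73.707 F902
G01 X111.884 Y99.606 F902
G01 X45.224 Y5.597 F902
M5
G0 X0.000 Y0.000

Since the viewBox matches the mm dimensions, user units are millimetres directly. The only transform is the Y-flip y_m = 160.947 − y_svg.

Shape 1 is a closed polygon drawn with `<polygon>`. Its stroke #0000ff means cut at S823, F902. After flipping Y the toolpath is (15.491,126.467) → (38.623,147.586) → (109.345,59.346) → (157.007,106.734) → (15.491,126.467), returning to the start.

Shape 2 is a closed polygon drawn with `<polygon>`. Its stroke #0000ff means cut at S823, F902. After flipping Y the toolpath is (45.224,5.597) → (115.810,73.707) → (111.884,99.606) → (45.224,5.597), returning to the start.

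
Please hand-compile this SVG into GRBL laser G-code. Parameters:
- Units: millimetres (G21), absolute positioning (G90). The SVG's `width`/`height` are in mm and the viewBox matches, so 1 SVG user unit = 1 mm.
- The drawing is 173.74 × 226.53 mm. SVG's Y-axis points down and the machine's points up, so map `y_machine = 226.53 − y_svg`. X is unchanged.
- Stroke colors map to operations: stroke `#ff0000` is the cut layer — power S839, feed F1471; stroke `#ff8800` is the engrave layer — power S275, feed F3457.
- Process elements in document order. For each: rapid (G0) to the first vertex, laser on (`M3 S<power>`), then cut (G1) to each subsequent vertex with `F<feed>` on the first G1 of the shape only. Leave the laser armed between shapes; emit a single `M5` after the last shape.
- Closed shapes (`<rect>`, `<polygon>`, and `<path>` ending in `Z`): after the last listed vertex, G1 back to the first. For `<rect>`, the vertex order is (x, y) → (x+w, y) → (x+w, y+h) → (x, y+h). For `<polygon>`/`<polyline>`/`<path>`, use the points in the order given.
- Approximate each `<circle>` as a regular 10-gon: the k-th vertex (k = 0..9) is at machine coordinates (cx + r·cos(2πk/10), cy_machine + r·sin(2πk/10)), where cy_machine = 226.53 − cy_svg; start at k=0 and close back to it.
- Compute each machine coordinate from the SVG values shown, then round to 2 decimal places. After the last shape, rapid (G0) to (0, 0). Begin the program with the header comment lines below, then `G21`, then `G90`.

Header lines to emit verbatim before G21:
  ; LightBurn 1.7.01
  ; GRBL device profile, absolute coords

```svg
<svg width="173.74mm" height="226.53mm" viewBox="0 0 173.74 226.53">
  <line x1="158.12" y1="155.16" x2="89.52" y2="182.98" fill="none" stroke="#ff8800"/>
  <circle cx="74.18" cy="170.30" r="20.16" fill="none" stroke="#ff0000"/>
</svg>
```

1 u = 1 mm; y_m = 226.53 − y.

[1] `<line>` line segment, #ff8800→engrave S275 F3457: (158.12,71.37) → (89.52,43.55)

[2] `<circle>` circle, #ff0000→cut S839 F1471: (94.34,56.23) → (90.49,68.08) → (80.41,75.40) → (67.95,75.40) → (57.87,68.08) → (54.02,56.23) → (57.87,44.38) → (67.95,37.06) → (80.41,37.06) → (90.49,44.38) → (94.34,56.23) (closed)

; LightBurn 1.7.01
; GRBL device profile, absolute coords
G21
G90
G0 X158.12 Y71.37
M3 S275
G1 X89.52 Y43.55 F3457
G0 X94.34 Y56.23
M3 S839
G1 X90.49 Y68.08 F1471
G1 X80.41 Y75.40
G1 X67.95 Y75.40
G1 X57.87 Y68.08
G1 X54.02 Y56.23
G1 X57.87 Y44.38
G1 X67.95 Y37.06
G1 X80.41 Y37.06
G1 X90.49 Y44.38
G1 X94.34 Y56.23
M5
G0 X0.00 Y0.00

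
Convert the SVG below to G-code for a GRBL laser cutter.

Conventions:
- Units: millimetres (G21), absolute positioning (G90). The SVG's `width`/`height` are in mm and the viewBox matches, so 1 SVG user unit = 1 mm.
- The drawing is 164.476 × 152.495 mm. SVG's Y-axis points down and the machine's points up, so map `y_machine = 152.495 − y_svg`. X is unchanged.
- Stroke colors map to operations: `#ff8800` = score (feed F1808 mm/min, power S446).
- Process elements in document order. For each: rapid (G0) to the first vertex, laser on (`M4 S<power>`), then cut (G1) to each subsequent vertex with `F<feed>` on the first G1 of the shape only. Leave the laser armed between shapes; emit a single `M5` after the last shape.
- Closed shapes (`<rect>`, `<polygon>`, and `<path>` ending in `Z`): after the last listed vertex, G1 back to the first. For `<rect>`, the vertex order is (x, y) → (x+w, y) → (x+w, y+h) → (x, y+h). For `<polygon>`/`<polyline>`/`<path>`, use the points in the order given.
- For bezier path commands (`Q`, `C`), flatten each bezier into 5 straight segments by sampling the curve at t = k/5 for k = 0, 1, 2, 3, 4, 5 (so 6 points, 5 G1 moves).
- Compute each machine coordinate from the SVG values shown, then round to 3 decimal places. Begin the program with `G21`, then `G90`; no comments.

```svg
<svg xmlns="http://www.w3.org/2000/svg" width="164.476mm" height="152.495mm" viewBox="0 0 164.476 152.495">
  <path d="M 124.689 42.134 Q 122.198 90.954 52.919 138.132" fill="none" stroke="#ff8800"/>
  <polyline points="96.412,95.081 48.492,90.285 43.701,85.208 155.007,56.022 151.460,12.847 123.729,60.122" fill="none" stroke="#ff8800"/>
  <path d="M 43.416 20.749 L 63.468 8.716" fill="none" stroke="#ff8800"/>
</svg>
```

G21
G90
G0 X124.689 Y110.361
M4 S446
G1 X121.021 Y90.899 F1808
G1 X112.010 Y71.568
G1 X97.656 Y52.368
G1 X77.959 Y33.300
G1 X52.919 Y14.363
G0 X96.412 Y57.414
M4 S446
G1 X48.492 Y62.210 F1808
G1 X43.701 Y67.287
G1 X155.007 Y96.473
G1 X151.460 Y139.648
G1 X123.729 Y92.373
G0 X43.416 Y131.746
M4 S446
G1 X63.468 Y143.779 F1808
M5

1 u = 1 mm; y_m = 152.495 − y.

[1] `<path>` quadratic bezier, #ff8800→score S446 F1808: (124.689,110.361) → (121.021,90.899) → (112.010,71.568) → (97.656,52.368) → (77.959,33.300) → (52.919,14.363)

[2] `<polyline>` open polyline, #ff8800→score S446 F1808: (96.412,57.414) → (48.492,62.210) → (43.701,67.287) → (155.007,96.473) → (151.460,139.648) → (123.729,92.373)

[3] `<path>` line segment, #ff8800→score S446 F1808: (43.416,131.746) → (63.468,143.779)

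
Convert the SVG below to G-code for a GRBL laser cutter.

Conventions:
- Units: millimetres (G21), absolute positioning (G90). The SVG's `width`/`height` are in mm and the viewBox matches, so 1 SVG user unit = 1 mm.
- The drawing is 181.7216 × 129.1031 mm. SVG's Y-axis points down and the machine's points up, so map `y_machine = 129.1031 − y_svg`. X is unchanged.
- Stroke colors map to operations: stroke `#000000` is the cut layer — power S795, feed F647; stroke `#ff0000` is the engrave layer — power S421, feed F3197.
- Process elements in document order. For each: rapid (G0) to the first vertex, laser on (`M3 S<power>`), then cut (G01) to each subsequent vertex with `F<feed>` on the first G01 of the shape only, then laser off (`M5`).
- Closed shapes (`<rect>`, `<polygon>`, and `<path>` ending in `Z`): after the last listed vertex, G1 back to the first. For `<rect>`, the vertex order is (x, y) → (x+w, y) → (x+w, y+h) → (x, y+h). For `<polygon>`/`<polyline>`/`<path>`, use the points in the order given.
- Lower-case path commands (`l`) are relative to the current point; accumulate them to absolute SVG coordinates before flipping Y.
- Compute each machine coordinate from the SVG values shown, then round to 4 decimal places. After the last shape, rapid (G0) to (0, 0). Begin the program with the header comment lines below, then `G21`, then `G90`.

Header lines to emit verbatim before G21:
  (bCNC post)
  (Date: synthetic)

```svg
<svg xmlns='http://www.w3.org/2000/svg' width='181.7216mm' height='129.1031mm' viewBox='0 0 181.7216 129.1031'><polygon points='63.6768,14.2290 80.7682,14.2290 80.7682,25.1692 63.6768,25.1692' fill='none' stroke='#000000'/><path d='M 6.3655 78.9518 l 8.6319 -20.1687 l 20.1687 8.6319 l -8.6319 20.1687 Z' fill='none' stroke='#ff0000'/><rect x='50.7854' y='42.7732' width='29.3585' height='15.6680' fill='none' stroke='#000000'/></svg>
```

1 u = 1 mm; y_m = 129.1031 − y.

[1] `<polygon>` rectangle, #000000→cut S795 F647: (63.6768,114.8741) → (80.7682,114.8741) → (80.7682,103.9339) → (63.6768,103.9339) → (63.6768,114.8741) (closed)

[2] `<path>` regular polygon, #ff0000→engrave S421 F3197: (6.3655,50.1513) → (14.9974,70.3200) → (35.1661,61.6881) → (26.5342,41.5194) → (6.3655,50.1513) (closed)

[3] `<rect>` rectangle, #000000→cut S795 F647: (50.7854,86.3299) → (80.1439,86.3299) → (80.1439,70.6619) → (50.7854,70.6619) → (50.7854,86.3299) (closed)

(bCNC post)
(Date: synthetic)
G21
G90
G0 X63.6768 Y114.8741
M3 S795
G01 X80.7682 Y114.8741 F647
G01 X80.7682 Y103.9339
G01 X63.6768 Y103.9339
G01 X63.6768 Y114.8741
M5
G0 X6.3655 Y50.1513
M3 S421
G01 X14.9974 Y70.3200 F3197
G01 X35.1661 Y61.6881
G01 X26.5342 Y41.5194
G01 X6.3655 Y50.1513
M5
G0 X50.7854 Y86.3299
M3 S795
G01 X80.1439 Y86.3299 F647
G01 X80.1439 Y70.6619
G01 X50.7854 Y70.6619
G01 X50.7854 Y86.3299
M5
G0 X0.0000 Y0.0000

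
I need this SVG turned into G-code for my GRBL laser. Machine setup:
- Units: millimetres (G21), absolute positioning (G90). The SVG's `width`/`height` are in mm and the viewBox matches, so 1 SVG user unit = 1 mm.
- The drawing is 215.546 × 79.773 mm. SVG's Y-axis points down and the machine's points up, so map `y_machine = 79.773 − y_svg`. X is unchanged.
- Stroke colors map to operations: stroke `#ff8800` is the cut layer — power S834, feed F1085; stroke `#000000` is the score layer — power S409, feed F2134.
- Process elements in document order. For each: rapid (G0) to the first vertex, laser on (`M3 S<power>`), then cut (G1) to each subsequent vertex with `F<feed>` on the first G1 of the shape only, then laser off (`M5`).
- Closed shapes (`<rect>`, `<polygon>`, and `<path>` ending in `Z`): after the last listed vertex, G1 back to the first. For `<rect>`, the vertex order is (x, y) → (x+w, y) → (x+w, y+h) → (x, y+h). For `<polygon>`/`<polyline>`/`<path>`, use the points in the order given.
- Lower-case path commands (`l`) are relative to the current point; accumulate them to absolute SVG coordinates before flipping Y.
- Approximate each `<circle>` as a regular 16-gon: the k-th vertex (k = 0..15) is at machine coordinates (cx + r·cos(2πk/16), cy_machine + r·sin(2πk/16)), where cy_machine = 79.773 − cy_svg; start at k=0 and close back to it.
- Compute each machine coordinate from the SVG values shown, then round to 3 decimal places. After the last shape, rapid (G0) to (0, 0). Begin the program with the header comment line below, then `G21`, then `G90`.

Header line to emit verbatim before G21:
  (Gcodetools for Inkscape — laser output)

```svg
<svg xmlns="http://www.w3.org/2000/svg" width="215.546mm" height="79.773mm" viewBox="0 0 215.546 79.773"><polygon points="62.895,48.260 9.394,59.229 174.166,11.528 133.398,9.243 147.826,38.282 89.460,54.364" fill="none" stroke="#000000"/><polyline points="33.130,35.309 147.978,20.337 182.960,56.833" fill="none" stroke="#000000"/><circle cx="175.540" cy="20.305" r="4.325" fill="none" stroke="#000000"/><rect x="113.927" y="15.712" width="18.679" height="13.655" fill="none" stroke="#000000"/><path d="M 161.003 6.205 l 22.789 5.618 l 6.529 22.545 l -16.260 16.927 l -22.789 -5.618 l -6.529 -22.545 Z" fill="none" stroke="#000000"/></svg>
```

(Gcodetools for Inkscape — laser output)
G21
G90
G0 X62.895 Y31.513
M3 S409
G1 X9.394 Y20.544 F2134
G1 X174.166 Y68.245
G1 X133.398 Y70.530
G1 X147.826 Y41.491
G1 X89.460 Y25.409
G1 X62.895 Y31.513
M5
G0 X33.130 Y44.464
M3 S409
G1 X147.978 Y59.436 F2134
G1 X182.960 Y22.940
M5
G0 X179.865 Y59.468
M3 S409
G1 X179.536 Y61.123 F2134
G1 X178.598 Y62.526
G1 X177.195 Y63.464
G1 X175.540 Y63.793
G1 X173.885 Y63.464
G1 X172.482 Y62.526
G1 X171.544 Y61.123
G1 X171.215 Y59.468
G1 X171.544 Y57.813
G1 X172.482 Y56.410
G1 X173.885 Y55.472
G1 X175.540 Y55.143
G1 X177.195 Y55.472
G1 X178.598 Y56.410
G1 X179.536 Y57.813
G1 X179.865 Y59.468
M5
G0 X113.927 Y64.061
M3 S409
G1 X132.606 Y64.061 F2134
G1 X132.606 Y50.406
G1 X113.927 Y50.406
G1 X113.927 Y64.061
M5
G0 X161.003 Y73.568
M3 S409
G1 X183.792 Y67.950 F2134
G1 X190.321 Y45.405
G1 X174.061 Y28.478
G1 X151.272 Y34.096
G1 X144.743 Y56.641
G1 X161.003 Y73.568
M5
G0 X0.000 Y0.000

Since the viewBox matches the mm dimensions, user units are millimetres directly. The only transform is the Y-flip y_m = 79.773 − y_svg.

Shape 1 is a closed polygon drawn with `<polygon>`. Its stroke #000000 means score at S409, F2134. After flipping Y the toolpath is (62.895,31.513) → (9.394,20.544) → (174.166,68.245) → (133.398,70.530) → (147.826,41.491) → (89.460,25.409) → (62.895,31.513), returning to the start.

Shape 2 is a open polyline drawn with `<polyline>`. Its stroke #000000 means score at S409, F2134. After flipping Y the toolpath is (33.130,44.464) → (147.978,59.436) → (182.960,22.940).

Shape 3 is a circle drawn with `<circle>`. Its stroke #000000 means score at S409, F2134. After flipping Y the toolpath is (179.865,59.468) → (179.536,61.123) → (178.598,62.526) → (177.195,63.464) → (175.540,63.793) → (173.885,63.464) → (172.482,62.526) → (171.544,61.123) → (171.215,59.468) → (171.544,57.813) → (172.482,56.410) → (173.885,55.472) → (175.540,55.143) → (177.195,55.472) → (178.598,56.410) → (179.536,57.813) → (179.865,59.468), returning to the start.

Shape 4 is a rectangle drawn with `<rect>`. Its stroke #000000 means score at S409, F2134. After flipping Y the toolpath is (113.927,64.061) → (132.606,64.061) → (132.606,50.406) → (113.927,50.406) → (113.927,64.061), returning to the start.

Shape 5 is a regular polygon drawn with `<path>`. Its stroke #000000 means score at S409, F2134. After flipping Y the toolpath is (161.003,73.568) → (183.792,67.950) → (190.321,45.405) → (174.061,28.478) → (151.272,34.096) → (144.743,56.641) → (161.003,73.568), returning to the start.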